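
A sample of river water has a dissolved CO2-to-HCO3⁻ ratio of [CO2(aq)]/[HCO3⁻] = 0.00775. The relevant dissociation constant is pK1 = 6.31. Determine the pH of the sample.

From K1 = [H⁺][HCO3⁻]/[CO2(aq)]:  pH = pK1 − log₁₀([CO2(aq)]/[HCO3⁻])
log₁₀(0.00775) = -2.111
pH = 6.31 − (-2.111) = 8.42

pH = 8.42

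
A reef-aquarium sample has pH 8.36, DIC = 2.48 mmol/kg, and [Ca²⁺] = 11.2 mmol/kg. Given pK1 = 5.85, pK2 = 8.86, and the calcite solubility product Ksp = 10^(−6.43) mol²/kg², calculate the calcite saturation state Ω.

α₂ = 1 / (1 + [H⁺]/K2 + [H⁺]²/(K1K2)) = 1 / (1 + 10^+0.50 + 10^-2.01)
   = 1 / (1 + 3.1623 + 0.0097724) = 1/4.1721 = 0.2397
[CO3²⁻] = α₂ × DIC = 0.2397 × 2.48 = 0.5944 mmol/kg
Ksp = 10^(−6.43) = 3.715×10^-7
Ω = [Ca²⁺][CO3²⁻]/Ksp = (11.2×10^-3)(5.944×10^-4) / 3.715×10^-7 = 17.9

Ω = 17.9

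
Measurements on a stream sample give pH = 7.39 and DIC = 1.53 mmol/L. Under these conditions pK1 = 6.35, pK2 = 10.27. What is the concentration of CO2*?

[CO2*] = 0.128 mmol/L

α₀ = 1 / (1 + K1/[H⁺] + K1K2/[H⁺]²) = 1 / (1 + 10^+1.04 + 10^-1.84)
   = 1 / (1 + 10.965 + 0.014454) = 1/11.979 = 0.08348
[CO2*] = α₀ × DIC = 0.08348 × 1.53 = 0.128 mmol/L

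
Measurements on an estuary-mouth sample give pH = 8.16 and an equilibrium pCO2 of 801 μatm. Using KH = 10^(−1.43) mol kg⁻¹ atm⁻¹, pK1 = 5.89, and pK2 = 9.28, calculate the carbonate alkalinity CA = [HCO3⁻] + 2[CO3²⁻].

[CO2*] = KH · pCO2 = 10^(−1.43) × 801×10^-6 = 2.976×10^-5 mol/kg
α₀ = 1/(1 + K1/[H⁺] + K1K2/[H⁺]²) = 1/(1 + 10^+2.27 + 10^+1.15) = 0.004967
DIC = [CO2*]/α₀ = 2.976×10^-5 / 0.004967 = 5.992 mmol/kg
CA = (α₁ + 2α₂)·DIC = (0.9249 + 2×0.07016) × 5.992 = 6.38 mmol/kg

CA = 6.38 mmol/kg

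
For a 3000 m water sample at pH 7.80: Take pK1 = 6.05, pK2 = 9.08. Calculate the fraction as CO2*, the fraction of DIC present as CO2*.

α₀ = 0.0166

α₀ = 1 / (1 + K1/[H⁺] + K1K2/[H⁺]²) = 1 / (1 + 10^+1.75 + 10^+0.47)
   = 1 / (1 + 56.234 + 2.9512) = 1/60.185 = 0.01662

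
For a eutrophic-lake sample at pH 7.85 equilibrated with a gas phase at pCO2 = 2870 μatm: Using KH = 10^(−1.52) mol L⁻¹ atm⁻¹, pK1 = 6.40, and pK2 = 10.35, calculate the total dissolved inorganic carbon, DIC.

DIC = 2.54 mmol/L

[CO2*] = KH · pCO2 = 10^(−1.52) × 2870×10^-6 = 8.667×10^-5 mol/L
α₀ = 1/(1 + K1/[H⁺] + K1K2/[H⁺]²) = 1/(1 + 10^+1.45 + 10^-1.05) = 0.03416
DIC = [CO2*]/α₀ = 8.667×10^-5 / 0.03416 = 2.54 mmol/L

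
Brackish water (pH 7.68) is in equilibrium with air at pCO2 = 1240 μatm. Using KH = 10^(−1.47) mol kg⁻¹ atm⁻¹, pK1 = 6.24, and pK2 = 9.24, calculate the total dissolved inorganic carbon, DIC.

DIC = 1.23 mmol/kg

[CO2*] = KH · pCO2 = 10^(−1.47) × 1240×10^-6 = 4.202×10^-5 mol/kg
α₀ = 1/(1 + K1/[H⁺] + K1K2/[H⁺]²) = 1/(1 + 10^+1.44 + 10^-0.12) = 0.03413
DIC = [CO2*]/α₀ = 4.202×10^-5 / 0.03413 = 1.23 mmol/kg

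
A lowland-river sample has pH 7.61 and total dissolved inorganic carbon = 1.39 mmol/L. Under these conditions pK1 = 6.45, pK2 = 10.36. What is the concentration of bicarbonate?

α₁ = 1 / (1 + [H⁺]/K1 + K2/[H⁺]) = 1 / (1 + 10^-1.16 + 10^-2.75)
   = 1 / (1 + 0.069183 + 0.0017783) = 1/1.0710 = 0.9337
[HCO3⁻] = α₁ × DIC = 0.9337 × 1.39 = 1.30 mmol/L

[HCO3⁻] = 1.30 mmol/L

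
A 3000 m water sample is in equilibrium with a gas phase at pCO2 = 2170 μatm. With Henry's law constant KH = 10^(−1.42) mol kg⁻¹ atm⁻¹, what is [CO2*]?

[CO2*] = 82.5 μmol/kg

KH = 10^(−1.42) = 3.802×10^-2 mol kg⁻¹ atm⁻¹
[CO2*] = KH · pCO2 = 3.802×10^-2 × 2170×10^-6 atm = 8.25×10^-5 mol/kg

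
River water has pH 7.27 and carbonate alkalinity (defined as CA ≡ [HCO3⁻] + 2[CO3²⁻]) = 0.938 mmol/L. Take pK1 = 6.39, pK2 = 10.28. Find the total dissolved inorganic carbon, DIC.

CA = [HCO3⁻] + 2[CO3²⁻] = (α₁ + 2α₂)·DIC
At pH 7.27: [H⁺]/K1 = 10^-0.88 = 0.13183, K2/[H⁺] = 10^-3.01 = 0.00097724
α₁ = 1/(1 + 0.13183 + 0.00097724) = 1/1.1328 = 0.8828; α₂ = α₁·K2/[H⁺] = 0.0008627
α₁ + 2α₂ = 0.8845
DIC = CA / (α₁ + 2α₂) = 0.938 / 0.8845 = 1.06 mmol/L

DIC = 1.06 mmol/L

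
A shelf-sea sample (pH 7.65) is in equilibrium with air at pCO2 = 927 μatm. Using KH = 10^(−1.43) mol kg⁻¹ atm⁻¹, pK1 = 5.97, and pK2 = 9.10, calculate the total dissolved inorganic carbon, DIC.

DIC = 1.74 mmol/kg

[CO2*] = KH · pCO2 = 10^(−1.43) × 927×10^-6 = 3.444×10^-5 mol/kg
α₀ = 1/(1 + K1/[H⁺] + K1K2/[H⁺]²) = 1/(1 + 10^+1.68 + 10^+0.23) = 0.01978
DIC = [CO2*]/α₀ = 3.444×10^-5 / 0.01978 = 1.74 mmol/kg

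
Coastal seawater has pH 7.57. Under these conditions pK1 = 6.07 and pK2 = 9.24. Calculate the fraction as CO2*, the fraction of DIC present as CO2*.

α₀ = 0.0300

α₀ = 1 / (1 + K1/[H⁺] + K1K2/[H⁺]²) = 1 / (1 + 10^+1.50 + 10^-0.17)
   = 1 / (1 + 31.623 + 0.67608) = 1/33.299 = 0.03003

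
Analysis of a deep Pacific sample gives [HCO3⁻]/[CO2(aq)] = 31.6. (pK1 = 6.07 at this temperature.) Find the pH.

From K1 = [H⁺][HCO3⁻]/[CO2(aq)]:  pH = pK1 + log₁₀([HCO3⁻]/[CO2(aq)])
log₁₀(31.6) = +1.500
pH = 6.07 + (+1.500) = 7.57

pH = 7.57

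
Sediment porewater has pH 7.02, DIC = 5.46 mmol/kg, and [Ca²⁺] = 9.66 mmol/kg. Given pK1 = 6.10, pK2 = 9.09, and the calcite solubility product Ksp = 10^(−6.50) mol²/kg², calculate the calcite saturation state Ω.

α₂ = 1 / (1 + [H⁺]/K2 + [H⁺]²/(K1K2)) = 1 / (1 + 10^+2.07 + 10^+1.15)
   = 1 / (1 + 117.49 + 14.125) = 1/132.62 = 0.007541
[CO3²⁻] = α₂ × DIC = 0.007541 × 5.46 = 0.04117 mmol/kg
Ksp = 10^(−6.50) = 3.162×10^-7
Ω = [Ca²⁺][CO3²⁻]/Ksp = (9.66×10^-3)(4.117×10^-5) / 3.162×10^-7 = 1.26

Ω = 1.26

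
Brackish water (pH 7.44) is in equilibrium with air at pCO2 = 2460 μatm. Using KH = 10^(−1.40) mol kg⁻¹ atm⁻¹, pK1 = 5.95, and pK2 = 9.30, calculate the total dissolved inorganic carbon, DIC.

[CO2*] = KH · pCO2 = 10^(−1.40) × 2460×10^-6 = 9.793×10^-5 mol/kg
α₀ = 1/(1 + K1/[H⁺] + K1K2/[H⁺]²) = 1/(1 + 10^+1.49 + 10^-0.37) = 0.03093
DIC = [CO2*]/α₀ = 9.793×10^-5 / 0.03093 = 3.17 mmol/kg

DIC = 3.17 mmol/kg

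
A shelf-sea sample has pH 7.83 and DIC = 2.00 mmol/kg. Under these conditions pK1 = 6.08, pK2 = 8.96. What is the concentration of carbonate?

α₂ = 1 / (1 + [H⁺]/K2 + [H⁺]²/(K1K2)) = 1 / (1 + 10^+1.13 + 10^-0.62)
   = 1 / (1 + 13.490 + 0.23988) = 1/14.730 = 0.06789
[CO3²⁻] = α₂ × DIC = 0.06789 × 2.00 = 0.136 mmol/kg

[CO3²⁻] = 0.136 mmol/kg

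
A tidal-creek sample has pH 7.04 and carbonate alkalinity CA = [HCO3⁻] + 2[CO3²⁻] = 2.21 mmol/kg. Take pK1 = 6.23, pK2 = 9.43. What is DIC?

DIC = 2.54 mmol/kg

CA = [HCO3⁻] + 2[CO3²⁻] = (α₁ + 2α₂)·DIC
At pH 7.04: [H⁺]/K1 = 10^-0.81 = 0.15488, K2/[H⁺] = 10^-2.39 = 0.0040738
α₁ = 1/(1 + 0.15488 + 0.0040738) = 1/1.1590 = 0.8628; α₂ = α₁·K2/[H⁺] = 0.003515
α₁ + 2α₂ = 0.8699
DIC = CA / (α₁ + 2α₂) = 2.21 / 0.8699 = 2.54 mmol/kg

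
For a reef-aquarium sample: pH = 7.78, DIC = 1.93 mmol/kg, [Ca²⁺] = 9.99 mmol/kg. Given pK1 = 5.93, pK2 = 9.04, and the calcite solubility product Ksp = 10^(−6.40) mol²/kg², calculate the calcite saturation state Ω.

α₂ = 1 / (1 + [H⁺]/K2 + [H⁺]²/(K1K2)) = 1 / (1 + 10^+1.26 + 10^-0.59)
   = 1 / (1 + 18.197 + 0.25704) = 1/19.454 = 0.05140
[CO3²⁻] = α₂ × DIC = 0.05140 × 1.93 = 0.09921 mmol/kg
Ksp = 10^(−6.40) = 3.981×10^-7
Ω = [Ca²⁺][CO3²⁻]/Ksp = (9.99×10^-3)(9.921×10^-5) / 3.981×10^-7 = 2.49

Ω = 2.49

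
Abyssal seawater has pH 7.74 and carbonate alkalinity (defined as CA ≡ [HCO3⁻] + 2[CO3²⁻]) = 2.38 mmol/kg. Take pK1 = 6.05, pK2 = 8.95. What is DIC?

CA = [HCO3⁻] + 2[CO3²⁻] = (α₁ + 2α₂)·DIC
At pH 7.74: [H⁺]/K1 = 10^-1.69 = 0.020417, K2/[H⁺] = 10^-1.21 = 0.061660
α₁ = 1/(1 + 0.020417 + 0.061660) = 1/1.0821 = 0.9241; α₂ = α₁·K2/[H⁺] = 0.05698
α₁ + 2α₂ = 1.0381
DIC = CA / (α₁ + 2α₂) = 2.38 / 1.0381 = 2.29 mmol/kg

DIC = 2.29 mmol/kg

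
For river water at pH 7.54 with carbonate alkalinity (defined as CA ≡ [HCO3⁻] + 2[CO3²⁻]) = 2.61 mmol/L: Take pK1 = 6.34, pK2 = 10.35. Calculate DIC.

DIC = 2.77 mmol/L

CA = [HCO3⁻] + 2[CO3²⁻] = (α₁ + 2α₂)·DIC
At pH 7.54: [H⁺]/K1 = 10^-1.20 = 0.063096, K2/[H⁺] = 10^-2.81 = 0.0015488
α₁ = 1/(1 + 0.063096 + 0.0015488) = 1/1.0646 = 0.9393; α₂ = α₁·K2/[H⁺] = 0.001455
α₁ + 2α₂ = 0.9422
DIC = CA / (α₁ + 2α₂) = 2.61 / 0.9422 = 2.77 mmol/L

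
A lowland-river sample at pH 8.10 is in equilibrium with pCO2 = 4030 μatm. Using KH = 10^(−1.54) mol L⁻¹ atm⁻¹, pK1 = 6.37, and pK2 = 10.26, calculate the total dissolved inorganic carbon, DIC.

DIC = 6.40 mmol/L

[CO2*] = KH · pCO2 = 10^(−1.54) × 4030×10^-6 = 1.162×10^-4 mol/L
α₀ = 1/(1 + K1/[H⁺] + K1K2/[H⁺]²) = 1/(1 + 10^+1.73 + 10^-0.43) = 0.01816
DIC = [CO2*]/α₀ = 1.162×10^-4 / 0.01816 = 6.40 mmol/L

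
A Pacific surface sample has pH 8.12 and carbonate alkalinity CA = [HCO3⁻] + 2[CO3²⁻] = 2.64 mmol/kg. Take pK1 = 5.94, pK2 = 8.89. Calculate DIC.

DIC = 2.32 mmol/kg

CA = [HCO3⁻] + 2[CO3²⁻] = (α₁ + 2α₂)·DIC
At pH 8.12: [H⁺]/K1 = 10^-2.18 = 0.0066069, K2/[H⁺] = 10^-0.77 = 0.16982
α₁ = 1/(1 + 0.0066069 + 0.16982) = 1/1.1764 = 0.8500; α₂ = α₁·K2/[H⁺] = 0.1444
α₁ + 2α₂ = 1.1387
DIC = CA / (α₁ + 2α₂) = 2.64 / 1.1387 = 2.32 mmol/kg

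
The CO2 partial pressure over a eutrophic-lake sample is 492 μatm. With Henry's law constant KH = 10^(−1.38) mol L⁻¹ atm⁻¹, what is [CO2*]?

KH = 10^(−1.38) = 4.169×10^-2 mol L⁻¹ atm⁻¹
[CO2*] = KH · pCO2 = 4.169×10^-2 × 492×10^-6 atm = 2.05×10^-5 mol/L

[CO2*] = 20.5 μmol/L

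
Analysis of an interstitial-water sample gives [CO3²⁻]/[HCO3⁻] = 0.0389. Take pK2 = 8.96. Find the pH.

From K2 = [H⁺][CO3²⁻]/[HCO3⁻]:  pH = pK2 + log₁₀([CO3²⁻]/[HCO3⁻])
log₁₀(0.0389) = -1.410
pH = 8.96 + (-1.410) = 7.55

pH = 7.55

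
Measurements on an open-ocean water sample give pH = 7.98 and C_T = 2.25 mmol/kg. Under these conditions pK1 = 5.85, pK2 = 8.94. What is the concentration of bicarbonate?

[HCO3⁻] = 2.01 mmol/kg

α₁ = 1 / (1 + [H⁺]/K1 + K2/[H⁺]) = 1 / (1 + 10^-2.13 + 10^-0.96)
   = 1 / (1 + 0.0074131 + 0.10965) = 1/1.1171 = 0.8952
[HCO3⁻] = α₁ × DIC = 0.8952 × 2.25 = 2.01 mmol/kg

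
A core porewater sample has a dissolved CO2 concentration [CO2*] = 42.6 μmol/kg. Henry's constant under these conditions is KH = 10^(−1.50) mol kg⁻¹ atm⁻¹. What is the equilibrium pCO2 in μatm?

KH = 10^(−1.50) = 3.162×10^-2 mol kg⁻¹ atm⁻¹
pCO2 = [CO2*]/KH = 42.6×10^-6 / 3.162×10^-2 = 1.35×10^-3 atm = 1350 μatm

pCO2 = 1350 μatm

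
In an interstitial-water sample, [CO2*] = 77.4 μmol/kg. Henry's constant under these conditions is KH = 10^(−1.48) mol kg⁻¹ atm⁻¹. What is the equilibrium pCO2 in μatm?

KH = 10^(−1.48) = 3.311×10^-2 mol kg⁻¹ atm⁻¹
pCO2 = [CO2*]/KH = 77.4×10^-6 / 3.311×10^-2 = 2.34×10^-3 atm = 2340 μatm

pCO2 = 2340 μatm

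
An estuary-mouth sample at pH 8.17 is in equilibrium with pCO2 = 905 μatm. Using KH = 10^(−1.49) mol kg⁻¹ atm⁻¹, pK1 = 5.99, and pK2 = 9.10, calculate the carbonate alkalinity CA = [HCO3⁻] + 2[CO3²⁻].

CA = 5.47 mmol/kg

[CO2*] = KH · pCO2 = 10^(−1.49) × 905×10^-6 = 2.929×10^-5 mol/kg
α₀ = 1/(1 + K1/[H⁺] + K1K2/[H⁺]²) = 1/(1 + 10^+2.18 + 10^+1.25) = 0.005878
DIC = [CO2*]/α₀ = 2.929×10^-5 / 0.005878 = 4.983 mmol/kg
CA = (α₁ + 2α₂)·DIC = (0.8896 + 2×0.1045) × 4.983 = 5.47 mmol/kg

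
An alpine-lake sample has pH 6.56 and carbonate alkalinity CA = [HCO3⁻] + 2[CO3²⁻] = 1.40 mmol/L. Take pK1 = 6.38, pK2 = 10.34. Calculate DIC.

CA = [HCO3⁻] + 2[CO3²⁻] = (α₁ + 2α₂)·DIC
At pH 6.56: [H⁺]/K1 = 10^-0.18 = 0.66069, K2/[H⁺] = 10^-3.78 = 0.00016596
α₁ = 1/(1 + 0.66069 + 0.00016596) = 1/1.6609 = 0.6021; α₂ = α₁·K2/[H⁺] = 9.992×10^-5
α₁ + 2α₂ = 0.6023
DIC = CA / (α₁ + 2α₂) = 1.40 / 0.6023 = 2.32 mmol/L

DIC = 2.32 mmol/L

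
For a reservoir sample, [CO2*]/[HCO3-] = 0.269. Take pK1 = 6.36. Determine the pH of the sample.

pH = 6.93

From K1 = [H⁺][HCO3-]/[CO2*]:  pH = pK1 − log₁₀([CO2*]/[HCO3-])
log₁₀(0.269) = -0.570
pH = 6.36 − (-0.570) = 6.93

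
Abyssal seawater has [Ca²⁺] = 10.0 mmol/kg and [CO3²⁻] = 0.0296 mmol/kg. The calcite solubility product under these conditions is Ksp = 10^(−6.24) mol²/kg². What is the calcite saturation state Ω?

Ksp = 10^(−6.24) = 5.754×10^-7
Ω = [Ca²⁺][CO3²⁻]/Ksp = (10.0×10^-3)(0.0296×10^-3) / 5.754×10^-7 = 0.514

Ω = 0.514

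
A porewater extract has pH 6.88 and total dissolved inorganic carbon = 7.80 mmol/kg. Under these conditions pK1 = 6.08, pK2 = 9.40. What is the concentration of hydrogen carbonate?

α₁ = 1 / (1 + [H⁺]/K1 + K2/[H⁺]) = 1 / (1 + 10^-0.80 + 10^-2.52)
   = 1 / (1 + 0.15849 + 0.0030200) = 1/1.1615 = 0.8609
[HCO3⁻] = α₁ × DIC = 0.8609 × 7.80 = 6.72 mmol/kg

[HCO3⁻] = 6.72 mmol/kg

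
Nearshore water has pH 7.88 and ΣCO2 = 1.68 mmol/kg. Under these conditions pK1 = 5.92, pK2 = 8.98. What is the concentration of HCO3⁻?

[HCO3⁻] = 1.54 mmol/kg

α₁ = 1 / (1 + [H⁺]/K1 + K2/[H⁺]) = 1 / (1 + 10^-1.96 + 10^-1.10)
   = 1 / (1 + 0.010965 + 0.079433) = 1/1.0904 = 0.9171
[HCO3⁻] = α₁ × DIC = 0.9171 × 1.68 = 1.54 mmol/kg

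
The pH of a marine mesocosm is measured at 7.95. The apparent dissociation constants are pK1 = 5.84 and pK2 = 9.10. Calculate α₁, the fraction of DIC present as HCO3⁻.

α₁ = 0.927

α₁ = 1 / (1 + [H⁺]/K1 + K2/[H⁺]) = 1 / (1 + 10^-2.11 + 10^-1.15)
   = 1 / (1 + 0.0077625 + 0.070795) = 1/1.0786 = 0.9272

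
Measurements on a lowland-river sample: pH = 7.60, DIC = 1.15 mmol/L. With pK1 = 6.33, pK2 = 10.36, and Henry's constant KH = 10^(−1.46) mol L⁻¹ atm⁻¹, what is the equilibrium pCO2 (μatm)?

α₀ = 1 / (1 + K1/[H⁺] + K1K2/[H⁺]²) = 1 / (1 + 10^+1.27 + 10^-1.49)
   = 1 / (1 + 18.621 + 0.032359) = 1/19.653 = 0.05088
[CO2*] = α₀ × DIC = 0.05088 × 1.15 = 0.05851 mmol/L
pCO2 = [CO2*]/KH = 5.851×10^-5 / 3.467×10^-2 = 1690 μatm

pCO2 = 1690 μatm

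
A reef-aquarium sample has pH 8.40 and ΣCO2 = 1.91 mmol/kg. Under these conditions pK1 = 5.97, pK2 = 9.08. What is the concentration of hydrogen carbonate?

α₁ = 1 / (1 + [H⁺]/K1 + K2/[H⁺]) = 1 / (1 + 10^-2.43 + 10^-0.68)
   = 1 / (1 + 0.0037154 + 0.20893) = 1/1.2126 = 0.8246
[HCO3⁻] = α₁ × DIC = 0.8246 × 1.91 = 1.58 mmol/kg

[HCO3⁻] = 1.58 mmol/kg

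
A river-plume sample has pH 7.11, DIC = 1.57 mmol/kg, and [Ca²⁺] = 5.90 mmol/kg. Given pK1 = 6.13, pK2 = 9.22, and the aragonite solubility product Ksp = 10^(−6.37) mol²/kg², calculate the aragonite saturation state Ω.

Ω = 0.152

α₂ = 1 / (1 + [H⁺]/K2 + [H⁺]²/(K1K2)) = 1 / (1 + 10^+2.11 + 10^+1.13)
   = 1 / (1 + 128.82 + 13.490) = 1/143.31 = 0.006978
[CO3²⁻] = α₂ × DIC = 0.006978 × 1.57 = 0.01095 mmol/kg = 10.95 μmol/kg
Ksp = 10^(−6.37) = 4.266×10^-7
Ω = [Ca²⁺][CO3²⁻]/Ksp = (5.90×10^-3)(1.095×10^-5) / 4.266×10^-7 = 0.152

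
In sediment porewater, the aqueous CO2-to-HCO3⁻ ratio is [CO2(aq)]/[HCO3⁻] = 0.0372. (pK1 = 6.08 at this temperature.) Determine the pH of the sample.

From K1 = [H⁺][HCO3⁻]/[CO2(aq)]:  pH = pK1 − log₁₀([CO2(aq)]/[HCO3⁻])
log₁₀(0.0372) = -1.429
pH = 6.08 − (-1.429) = 7.51

pH = 7.51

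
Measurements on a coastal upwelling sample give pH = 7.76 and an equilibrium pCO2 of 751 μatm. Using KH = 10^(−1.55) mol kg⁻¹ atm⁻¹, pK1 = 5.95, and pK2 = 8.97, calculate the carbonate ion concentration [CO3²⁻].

[CO3²⁻] = 0.0843 mmol/kg

[CO2*] = KH · pCO2 = 10^(−1.55) × 751×10^-6 = 2.117×10^-5 mol/kg
α₀ = 1/(1 + K1/[H⁺] + K1K2/[H⁺]²) = 1/(1 + 10^+1.81 + 10^+0.60) = 0.01438
DIC = [CO2*]/α₀ = 2.117×10^-5 / 0.01438 = 1.472 mmol/kg
[CO3²⁻] = α₂·DIC; α₂ = 0.05724, so [CO3²⁻] = 0.05724 × 1.472 = 0.0843 mmol/kg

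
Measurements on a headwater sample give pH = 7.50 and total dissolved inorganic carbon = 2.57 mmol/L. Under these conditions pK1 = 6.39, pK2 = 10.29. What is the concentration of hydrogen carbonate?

α₁ = 1 / (1 + [H⁺]/K1 + K2/[H⁺]) = 1 / (1 + 10^-1.11 + 10^-2.79)
   = 1 / (1 + 0.077625 + 0.0016218) = 1/1.0792 = 0.9266
[HCO3⁻] = α₁ × DIC = 0.9266 × 2.57 = 2.38 mmol/L

[HCO3⁻] = 2.38 mmol/L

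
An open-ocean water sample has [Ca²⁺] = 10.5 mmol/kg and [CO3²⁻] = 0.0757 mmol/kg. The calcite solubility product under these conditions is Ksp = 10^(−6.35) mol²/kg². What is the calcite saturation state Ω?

Ω = 1.78

Ksp = 10^(−6.35) = 4.467×10^-7
Ω = [Ca²⁺][CO3²⁻]/Ksp = (10.5×10^-3)(0.0757×10^-3) / 4.467×10^-7 = 1.78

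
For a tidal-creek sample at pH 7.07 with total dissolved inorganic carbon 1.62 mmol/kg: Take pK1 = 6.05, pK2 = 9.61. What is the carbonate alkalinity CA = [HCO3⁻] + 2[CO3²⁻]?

CA = [HCO3⁻] + 2[CO3²⁻] = (α₁ + 2α₂)·DIC
At pH 7.07: [H⁺]/K1 = 10^-1.02 = 0.095499, K2/[H⁺] = 10^-2.54 = 0.0028840
α₁ = 1/(1 + 0.095499 + 0.0028840) = 1/1.0984 = 0.9104; α₂ = α₁·K2/[H⁺] = 0.002626
α₁ + 2α₂ = 0.9157
CA = 0.9157 × 1.62 = 1.48 mmol/kg

CA = 1.48 mmol/kg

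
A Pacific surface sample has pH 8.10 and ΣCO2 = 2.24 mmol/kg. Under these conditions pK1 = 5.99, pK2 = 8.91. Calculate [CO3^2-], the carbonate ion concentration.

α₂ = 1 / (1 + [H⁺]/K2 + [H⁺]²/(K1K2)) = 1 / (1 + 10^+0.81 + 10^-1.30)
   = 1 / (1 + 6.4565 + 0.050119) = 1/7.5067 = 0.1332
[CO3²⁻] = α₂ × DIC = 0.1332 × 2.24 = 0.298 mmol/kg

[CO3²⁻] = 0.298 mmol/kg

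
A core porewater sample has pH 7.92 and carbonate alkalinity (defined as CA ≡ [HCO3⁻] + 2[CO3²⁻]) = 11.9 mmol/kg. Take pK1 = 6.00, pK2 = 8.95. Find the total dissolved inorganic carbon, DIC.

DIC = 11.1 mmol/kg

CA = [HCO3⁻] + 2[CO3²⁻] = (α₁ + 2α₂)·DIC
At pH 7.92: [H⁺]/K1 = 10^-1.92 = 0.012023, K2/[H⁺] = 10^-1.03 = 0.093325
α₁ = 1/(1 + 0.012023 + 0.093325) = 1/1.1053 = 0.9047; α₂ = α₁·K2/[H⁺] = 0.08443
α₁ + 2α₂ = 1.0736
DIC = CA / (α₁ + 2α₂) = 11.9 / 1.0736 = 11.1 mmol/kg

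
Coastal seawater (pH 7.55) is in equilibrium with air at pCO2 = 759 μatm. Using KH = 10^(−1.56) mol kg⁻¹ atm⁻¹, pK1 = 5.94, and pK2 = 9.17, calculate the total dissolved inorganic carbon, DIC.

DIC = 0.893 mmol/kg

[CO2*] = KH · pCO2 = 10^(−1.56) × 759×10^-6 = 2.090×10^-5 mol/kg
α₀ = 1/(1 + K1/[H⁺] + K1K2/[H⁺]²) = 1/(1 + 10^+1.61 + 10^-0.01) = 0.02341
DIC = [CO2*]/α₀ = 2.090×10^-5 / 0.02341 = 0.893 mmol/kg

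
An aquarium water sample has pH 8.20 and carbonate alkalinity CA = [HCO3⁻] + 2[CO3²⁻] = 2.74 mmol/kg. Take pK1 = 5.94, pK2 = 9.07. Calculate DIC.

CA = [HCO3⁻] + 2[CO3²⁻] = (α₁ + 2α₂)·DIC
At pH 8.20: [H⁺]/K1 = 10^-2.26 = 0.0054954, K2/[H⁺] = 10^-0.87 = 0.13490
α₁ = 1/(1 + 0.0054954 + 0.13490) = 1/1.1404 = 0.8769; α₂ = α₁·K2/[H⁺] = 0.1183
α₁ + 2α₂ = 1.1135
DIC = CA / (α₁ + 2α₂) = 2.74 / 1.1135 = 2.46 mmol/kg

DIC = 2.46 mmol/kg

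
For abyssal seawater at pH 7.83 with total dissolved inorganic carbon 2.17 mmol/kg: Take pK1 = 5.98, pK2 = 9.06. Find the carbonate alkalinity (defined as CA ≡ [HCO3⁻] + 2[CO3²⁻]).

CA = 2.26 mmol/kg

CA = [HCO3⁻] + 2[CO3²⁻] = (α₁ + 2α₂)·DIC
At pH 7.83: [H⁺]/K1 = 10^-1.85 = 0.014125, K2/[H⁺] = 10^-1.23 = 0.058884
α₁ = 1/(1 + 0.014125 + 0.058884) = 1/1.0730 = 0.9320; α₂ = α₁·K2/[H⁺] = 0.05488
α₁ + 2α₂ = 1.0417
CA = 1.0417 × 2.17 = 2.26 mmol/kg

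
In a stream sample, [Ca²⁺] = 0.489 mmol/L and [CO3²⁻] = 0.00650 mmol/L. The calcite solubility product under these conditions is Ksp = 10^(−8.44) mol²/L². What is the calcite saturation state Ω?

Ksp = 10^(−8.44) = 3.631×10^-9
Ω = [Ca²⁺][CO3²⁻]/Ksp = (0.489×10^-3)(0.00650×10^-3) / 3.631×10^-9 = 0.875

Ω = 0.875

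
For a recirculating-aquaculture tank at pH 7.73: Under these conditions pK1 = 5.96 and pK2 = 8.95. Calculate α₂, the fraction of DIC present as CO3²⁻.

α₂ = 1 / (1 + [H⁺]/K2 + [H⁺]²/(K1K2)) = 1 / (1 + 10^+1.22 + 10^-0.55)
   = 1 / (1 + 16.596 + 0.28184) = 1/17.878 = 0.05594

α₂ = 0.0559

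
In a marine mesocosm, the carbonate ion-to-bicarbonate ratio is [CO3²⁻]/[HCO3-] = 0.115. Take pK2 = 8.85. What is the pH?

From K2 = [H⁺][CO3²⁻]/[HCO3-]:  pH = pK2 + log₁₀([CO3²⁻]/[HCO3-])
log₁₀(0.115) = -0.939
pH = 8.85 + (-0.939) = 7.91

pH = 7.91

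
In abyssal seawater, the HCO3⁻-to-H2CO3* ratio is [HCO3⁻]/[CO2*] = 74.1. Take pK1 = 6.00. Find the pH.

From K1 = [H⁺][HCO3⁻]/[CO2*]:  pH = pK1 + log₁₀([HCO3⁻]/[CO2*])
log₁₀(74.1) = +1.870
pH = 6.00 + (+1.870) = 7.87

pH = 7.87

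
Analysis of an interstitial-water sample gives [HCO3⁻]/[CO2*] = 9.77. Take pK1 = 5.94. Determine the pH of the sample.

pH = 6.93

From K1 = [H⁺][HCO3⁻]/[CO2*]:  pH = pK1 + log₁₀([HCO3⁻]/[CO2*])
log₁₀(9.77) = +0.990
pH = 5.94 + (+0.990) = 6.93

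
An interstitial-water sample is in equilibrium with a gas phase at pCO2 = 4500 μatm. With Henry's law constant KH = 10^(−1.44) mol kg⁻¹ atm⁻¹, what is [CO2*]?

KH = 10^(−1.44) = 3.631×10^-2 mol kg⁻¹ atm⁻¹
[CO2*] = KH · pCO2 = 3.631×10^-2 × 4500×10^-6 atm = 1.63×10^-4 mol/kg

[CO2*] = 163 μmol/kg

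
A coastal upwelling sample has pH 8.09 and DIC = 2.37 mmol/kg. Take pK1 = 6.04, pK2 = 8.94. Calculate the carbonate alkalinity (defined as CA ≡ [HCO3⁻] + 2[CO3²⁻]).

CA = 2.64 mmol/kg

CA = [HCO3⁻] + 2[CO3²⁻] = (α₁ + 2α₂)·DIC
At pH 8.09: [H⁺]/K1 = 10^-2.05 = 0.0089125, K2/[H⁺] = 10^-0.85 = 0.14125
α₁ = 1/(1 + 0.0089125 + 0.14125) = 1/1.1502 = 0.8694; α₂ = α₁·K2/[H⁺] = 0.1228
α₁ + 2α₂ = 1.1151
CA = 1.1151 × 2.37 = 2.64 mmol/kg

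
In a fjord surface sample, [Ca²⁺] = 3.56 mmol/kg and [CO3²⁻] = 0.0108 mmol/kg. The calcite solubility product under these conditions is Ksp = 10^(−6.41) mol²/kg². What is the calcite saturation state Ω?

Ω = 0.0988

Ksp = 10^(−6.41) = 3.890×10^-7
Ω = [Ca²⁺][CO3²⁻]/Ksp = (3.56×10^-3)(0.0108×10^-3) / 3.890×10^-7 = 0.0988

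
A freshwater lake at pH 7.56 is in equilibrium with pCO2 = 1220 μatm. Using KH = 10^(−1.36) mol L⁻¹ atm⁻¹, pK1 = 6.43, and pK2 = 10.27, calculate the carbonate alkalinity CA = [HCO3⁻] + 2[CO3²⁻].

[CO2*] = KH · pCO2 = 10^(−1.36) × 1220×10^-6 = 5.325×10^-5 mol/L
α₀ = 1/(1 + K1/[H⁺] + K1K2/[H⁺]²) = 1/(1 + 10^+1.13 + 10^-1.58) = 0.06889
DIC = [CO2*]/α₀ = 5.325×10^-5 / 0.06889 = 0.7730 mmol/L
CA = (α₁ + 2α₂)·DIC = (0.9293 + 2×0.001812) × 0.7730 = 0.721 mmol/L

CA = 0.721 mmol/L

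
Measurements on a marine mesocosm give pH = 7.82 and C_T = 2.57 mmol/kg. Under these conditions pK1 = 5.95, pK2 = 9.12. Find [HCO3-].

[HCO3⁻] = 2.42 mmol/kg

α₁ = 1 / (1 + [H⁺]/K1 + K2/[H⁺]) = 1 / (1 + 10^-1.87 + 10^-1.30)
   = 1 / (1 + 0.013490 + 0.050119) = 1/1.0636 = 0.9402
[HCO3⁻] = α₁ × DIC = 0.9402 × 2.57 = 2.42 mmol/kg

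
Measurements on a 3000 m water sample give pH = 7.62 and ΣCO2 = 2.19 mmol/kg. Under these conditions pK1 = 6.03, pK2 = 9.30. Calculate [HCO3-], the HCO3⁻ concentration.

α₁ = 1 / (1 + [H⁺]/K1 + K2/[H⁺]) = 1 / (1 + 10^-1.59 + 10^-1.68)
   = 1 / (1 + 0.025704 + 0.020893) = 1/1.0466 = 0.9555
[HCO3⁻] = α₁ × DIC = 0.9555 × 2.19 = 2.09 mmol/kg

[HCO3⁻] = 2.09 mmol/kg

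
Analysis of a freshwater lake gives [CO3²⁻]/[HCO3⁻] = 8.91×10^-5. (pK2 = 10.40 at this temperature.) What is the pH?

From K2 = [H⁺][CO3²⁻]/[HCO3⁻]:  pH = pK2 + log₁₀([CO3²⁻]/[HCO3⁻])
log₁₀(8.91×10^-5) = -4.050
pH = 10.40 + (-4.050) = 6.35

pH = 6.35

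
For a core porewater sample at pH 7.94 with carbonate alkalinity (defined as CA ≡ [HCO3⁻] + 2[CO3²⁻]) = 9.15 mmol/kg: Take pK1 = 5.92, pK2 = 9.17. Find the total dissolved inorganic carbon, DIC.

CA = [HCO3⁻] + 2[CO3²⁻] = (α₁ + 2α₂)·DIC
At pH 7.94: [H⁺]/K1 = 10^-2.02 = 0.0095499, K2/[H⁺] = 10^-1.23 = 0.058884
α₁ = 1/(1 + 0.0095499 + 0.058884) = 1/1.0684 = 0.9359; α₂ = α₁·K2/[H⁺] = 0.05511
α₁ + 2α₂ = 1.0462
DIC = CA / (α₁ + 2α₂) = 9.15 / 1.0462 = 8.75 mmol/kg

DIC = 8.75 mmol/kg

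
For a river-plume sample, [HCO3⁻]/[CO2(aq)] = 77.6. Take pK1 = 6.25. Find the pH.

From K1 = [H⁺][HCO3⁻]/[CO2(aq)]:  pH = pK1 + log₁₀([HCO3⁻]/[CO2(aq)])
log₁₀(77.6) = +1.890
pH = 6.25 + (+1.890) = 8.14

pH = 8.14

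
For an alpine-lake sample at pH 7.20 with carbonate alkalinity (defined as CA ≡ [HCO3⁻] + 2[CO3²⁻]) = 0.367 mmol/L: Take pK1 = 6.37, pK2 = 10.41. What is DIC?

CA = [HCO3⁻] + 2[CO3²⁻] = (α₁ + 2α₂)·DIC
At pH 7.20: [H⁺]/K1 = 10^-0.83 = 0.14791, K2/[H⁺] = 10^-3.21 = 0.00061660
α₁ = 1/(1 + 0.14791 + 0.00061660) = 1/1.1485 = 0.8707; α₂ = α₁·K2/[H⁺] = 0.0005369
α₁ + 2α₂ = 0.8718
DIC = CA / (α₁ + 2α₂) = 0.367 / 0.8718 = 0.421 mmol/L

DIC = 0.421 mmol/L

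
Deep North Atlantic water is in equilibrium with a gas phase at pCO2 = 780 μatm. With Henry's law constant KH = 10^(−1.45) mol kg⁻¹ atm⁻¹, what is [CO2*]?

[CO2*] = 27.7 μmol/kg

KH = 10^(−1.45) = 3.548×10^-2 mol kg⁻¹ atm⁻¹
[CO2*] = KH · pCO2 = 3.548×10^-2 × 780×10^-6 atm = 2.77×10^-5 mol/kg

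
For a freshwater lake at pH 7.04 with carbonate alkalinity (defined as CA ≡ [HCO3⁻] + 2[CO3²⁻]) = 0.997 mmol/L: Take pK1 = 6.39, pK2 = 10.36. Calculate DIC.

DIC = 1.22 mmol/L

CA = [HCO3⁻] + 2[CO3²⁻] = (α₁ + 2α₂)·DIC
At pH 7.04: [H⁺]/K1 = 10^-0.65 = 0.22387, K2/[H⁺] = 10^-3.32 = 0.00047863
α₁ = 1/(1 + 0.22387 + 0.00047863) = 1/1.2244 = 0.8168; α₂ = α₁·K2/[H⁺] = 0.0003909
α₁ + 2α₂ = 0.8175
DIC = CA / (α₁ + 2α₂) = 0.997 / 0.8175 = 1.22 mmol/L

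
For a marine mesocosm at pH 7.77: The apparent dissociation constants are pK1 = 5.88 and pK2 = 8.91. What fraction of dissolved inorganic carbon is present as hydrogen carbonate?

α₁ = 1 / (1 + [H⁺]/K1 + K2/[H⁺]) = 1 / (1 + 10^-1.89 + 10^-1.14)
   = 1 / (1 + 0.012882 + 0.072444) = 1/1.0853 = 0.9214

α₁ = 0.921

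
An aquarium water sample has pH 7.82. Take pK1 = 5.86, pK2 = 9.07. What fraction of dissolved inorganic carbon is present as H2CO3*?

α₀ = 0.0103

α₀ = 1 / (1 + K1/[H⁺] + K1K2/[H⁺]²) = 1 / (1 + 10^+1.96 + 10^+0.71)
   = 1 / (1 + 91.201 + 5.1286) = 1/97.330 = 0.01027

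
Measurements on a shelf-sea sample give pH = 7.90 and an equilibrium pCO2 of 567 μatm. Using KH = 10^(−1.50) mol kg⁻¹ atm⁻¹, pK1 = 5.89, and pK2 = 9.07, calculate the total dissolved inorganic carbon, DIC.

[CO2*] = KH · pCO2 = 10^(−1.50) × 567×10^-6 = 1.793×10^-5 mol/kg
α₀ = 1/(1 + K1/[H⁺] + K1K2/[H⁺]²) = 1/(1 + 10^+2.01 + 10^+0.84) = 0.009070
DIC = [CO2*]/α₀ = 1.793×10^-5 / 0.009070 = 1.98 mmol/kg

DIC = 1.98 mmol/kg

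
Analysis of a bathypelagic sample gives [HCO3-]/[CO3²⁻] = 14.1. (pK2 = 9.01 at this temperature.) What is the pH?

pH = 7.86

From K2 = [H⁺][CO3²⁻]/[HCO3-]:  pH = pK2 − log₁₀([HCO3-]/[CO3²⁻])
log₁₀(14.1) = +1.149
pH = 9.01 − (+1.149) = 7.86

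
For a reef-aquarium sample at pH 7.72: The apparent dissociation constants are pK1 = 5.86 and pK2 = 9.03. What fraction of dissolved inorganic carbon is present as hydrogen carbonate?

α₁ = 0.941

α₁ = 1 / (1 + [H⁺]/K1 + K2/[H⁺]) = 1 / (1 + 10^-1.86 + 10^-1.31)
   = 1 / (1 + 0.013804 + 0.048978) = 1/1.0628 = 0.9409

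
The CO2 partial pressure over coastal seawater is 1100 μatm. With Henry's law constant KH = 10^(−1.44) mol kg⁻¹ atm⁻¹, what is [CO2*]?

KH = 10^(−1.44) = 3.631×10^-2 mol kg⁻¹ atm⁻¹
[CO2*] = KH · pCO2 = 3.631×10^-2 × 1100×10^-6 atm = 3.99×10^-5 mol/kg

[CO2*] = 39.9 μmol/kg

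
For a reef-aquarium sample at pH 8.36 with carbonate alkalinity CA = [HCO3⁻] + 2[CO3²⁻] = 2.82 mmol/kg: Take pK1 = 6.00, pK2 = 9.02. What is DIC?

DIC = 2.40 mmol/kg

CA = [HCO3⁻] + 2[CO3²⁻] = (α₁ + 2α₂)·DIC
At pH 8.36: [H⁺]/K1 = 10^-2.36 = 0.0043652, K2/[H⁺] = 10^-0.66 = 0.21878
α₁ = 1/(1 + 0.0043652 + 0.21878) = 1/1.2231 = 0.8176; α₂ = α₁·K2/[H⁺] = 0.1789
α₁ + 2α₂ = 1.1753
DIC = CA / (α₁ + 2α₂) = 2.82 / 1.1753 = 2.40 mmol/kg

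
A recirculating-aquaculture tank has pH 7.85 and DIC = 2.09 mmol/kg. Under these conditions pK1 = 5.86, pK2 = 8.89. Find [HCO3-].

[HCO3⁻] = 1.90 mmol/kg

α₁ = 1 / (1 + [H⁺]/K1 + K2/[H⁺]) = 1 / (1 + 10^-1.99 + 10^-1.04)
   = 1 / (1 + 0.010233 + 0.091201) = 1/1.1014 = 0.9079
[HCO3⁻] = α₁ × DIC = 0.9079 × 2.09 = 1.90 mmol/kg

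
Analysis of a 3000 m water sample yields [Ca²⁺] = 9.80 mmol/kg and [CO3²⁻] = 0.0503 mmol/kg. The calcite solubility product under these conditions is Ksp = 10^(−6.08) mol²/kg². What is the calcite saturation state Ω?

Ksp = 10^(−6.08) = 8.318×10^-7
Ω = [Ca²⁺][CO3²⁻]/Ksp = (9.80×10^-3)(0.0503×10^-3) / 8.318×10^-7 = 0.593

Ω = 0.593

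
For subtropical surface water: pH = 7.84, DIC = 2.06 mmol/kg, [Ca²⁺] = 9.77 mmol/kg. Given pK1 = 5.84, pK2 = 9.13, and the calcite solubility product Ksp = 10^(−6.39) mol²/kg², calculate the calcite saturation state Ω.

Ω = 2.39

α₂ = 1 / (1 + [H⁺]/K2 + [H⁺]²/(K1K2)) = 1 / (1 + 10^+1.29 + 10^-0.71)
   = 1 / (1 + 19.498 + 0.19498) = 1/20.693 = 0.04832
[CO3²⁻] = α₂ × DIC = 0.04832 × 2.06 = 0.09955 mmol/kg
Ksp = 10^(−6.39) = 4.074×10^-7
Ω = [Ca²⁺][CO3²⁻]/Ksp = (9.77×10^-3)(9.955×10^-5) / 4.074×10^-7 = 2.39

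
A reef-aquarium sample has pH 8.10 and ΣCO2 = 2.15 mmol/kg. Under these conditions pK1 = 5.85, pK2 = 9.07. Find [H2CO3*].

[CO2*] = 10.9 μmol/kg

α₀ = 1 / (1 + K1/[H⁺] + K1K2/[H⁺]²) = 1 / (1 + 10^+2.25 + 10^+1.28)
   = 1 / (1 + 177.83 + 19.055) = 1/197.88 = 0.005054
[CO2*] = α₀ × DIC = 0.005054 × 2.15 = 0.0109 mmol/kg = 10.9 μmol/kg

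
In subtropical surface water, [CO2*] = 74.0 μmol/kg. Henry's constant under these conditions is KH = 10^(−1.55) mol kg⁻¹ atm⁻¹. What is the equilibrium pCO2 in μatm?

KH = 10^(−1.55) = 2.818×10^-2 mol kg⁻¹ atm⁻¹
pCO2 = [CO2*]/KH = 74.0×10^-6 / 2.818×10^-2 = 2.63×10^-3 atm = 2630 μatm

pCO2 = 2630 μatm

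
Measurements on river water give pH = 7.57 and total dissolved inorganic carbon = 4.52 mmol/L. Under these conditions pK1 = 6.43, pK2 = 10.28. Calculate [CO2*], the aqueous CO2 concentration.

[CO2*] = 0.305 mmol/L

α₀ = 1 / (1 + K1/[H⁺] + K1K2/[H⁺]²) = 1 / (1 + 10^+1.14 + 10^-1.57)
   = 1 / (1 + 13.804 + 0.026915) = 1/14.831 = 0.06743
[CO2*] = α₀ × DIC = 0.06743 × 4.52 = 0.305 mmol/L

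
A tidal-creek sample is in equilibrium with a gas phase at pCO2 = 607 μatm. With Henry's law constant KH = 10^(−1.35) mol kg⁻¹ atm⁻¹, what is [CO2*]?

[CO2*] = 27.1 μmol/kg

KH = 10^(−1.35) = 4.467×10^-2 mol kg⁻¹ atm⁻¹
[CO2*] = KH · pCO2 = 4.467×10^-2 × 607×10^-6 atm = 2.71×10^-5 mol/kg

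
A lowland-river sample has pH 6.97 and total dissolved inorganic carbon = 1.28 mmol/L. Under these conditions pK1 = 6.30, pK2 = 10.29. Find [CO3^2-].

[CO3²⁻] = 0.505 μmol/L

α₂ = 1 / (1 + [H⁺]/K2 + [H⁺]²/(K1K2)) = 1 / (1 + 10^+3.32 + 10^+2.65)
   = 1 / (1 + 2089.3 + 446.68) = 1/2537.0 = 0.0003942
[CO3²⁻] = α₂ × DIC = 0.0003942 × 1.28 = 0.000505 mmol/L = 0.505 μmol/L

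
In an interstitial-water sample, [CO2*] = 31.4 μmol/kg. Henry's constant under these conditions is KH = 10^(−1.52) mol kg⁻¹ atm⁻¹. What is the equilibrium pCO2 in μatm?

KH = 10^(−1.52) = 3.020×10^-2 mol kg⁻¹ atm⁻¹
pCO2 = [CO2*]/KH = 31.4×10^-6 / 3.020×10^-2 = 1.04×10^-3 atm = 1040 μatm

pCO2 = 1040 μatm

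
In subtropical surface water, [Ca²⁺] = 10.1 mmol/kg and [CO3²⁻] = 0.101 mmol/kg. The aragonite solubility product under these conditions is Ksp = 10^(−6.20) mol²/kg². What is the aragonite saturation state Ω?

Ksp = 10^(−6.20) = 6.310×10^-7
Ω = [Ca²⁺][CO3²⁻]/Ksp = (10.1×10^-3)(0.101×10^-3) / 6.310×10^-7 = 1.62

Ω = 1.62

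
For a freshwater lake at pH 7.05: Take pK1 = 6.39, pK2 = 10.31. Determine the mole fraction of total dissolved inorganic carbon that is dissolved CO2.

α₀ = 0.179

α₀ = 1 / (1 + K1/[H⁺] + K1K2/[H⁺]²) = 1 / (1 + 10^+0.66 + 10^-2.60)
   = 1 / (1 + 4.5709 + 0.0025119) = 1/5.5734 = 0.1794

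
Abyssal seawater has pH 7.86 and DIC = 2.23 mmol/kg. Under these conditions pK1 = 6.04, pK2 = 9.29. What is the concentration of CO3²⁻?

[CO3²⁻] = 0.0787 mmol/kg

α₂ = 1 / (1 + [H⁺]/K2 + [H⁺]²/(K1K2)) = 1 / (1 + 10^+1.43 + 10^-0.39)
   = 1 / (1 + 26.915 + 0.40738) = 1/28.323 = 0.03531
[CO3²⁻] = α₂ × DIC = 0.03531 × 2.23 = 0.0787 mmol/kg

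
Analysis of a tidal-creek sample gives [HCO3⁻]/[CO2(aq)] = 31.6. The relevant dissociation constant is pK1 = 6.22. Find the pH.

From K1 = [H⁺][HCO3⁻]/[CO2(aq)]:  pH = pK1 + log₁₀([HCO3⁻]/[CO2(aq)])
log₁₀(31.6) = +1.500
pH = 6.22 + (+1.500) = 7.72

pH = 7.72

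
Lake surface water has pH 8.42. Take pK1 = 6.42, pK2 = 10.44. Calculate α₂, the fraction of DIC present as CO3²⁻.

α₂ = 1 / (1 + [H⁺]/K2 + [H⁺]²/(K1K2)) = 1 / (1 + 10^+2.02 + 10^+0.02)
   = 1 / (1 + 104.71 + 1.0471) = 1/106.76 = 0.009367

α₂ = 0.00937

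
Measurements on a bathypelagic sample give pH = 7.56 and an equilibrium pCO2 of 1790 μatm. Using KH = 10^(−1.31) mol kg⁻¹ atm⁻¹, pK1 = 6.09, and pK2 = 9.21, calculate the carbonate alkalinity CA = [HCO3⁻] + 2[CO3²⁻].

[CO2*] = KH · pCO2 = 10^(−1.31) × 1790×10^-6 = 8.767×10^-5 mol/kg
α₀ = 1/(1 + K1/[H⁺] + K1K2/[H⁺]²) = 1/(1 + 10^+1.47 + 10^-0.18) = 0.03208
DIC = [CO2*]/α₀ = 8.767×10^-5 / 0.03208 = 2.733 mmol/kg
CA = (α₁ + 2α₂)·DIC = (0.9467 + 2×0.02119) × 2.733 = 2.70 mmol/kg

CA = 2.70 mmol/kg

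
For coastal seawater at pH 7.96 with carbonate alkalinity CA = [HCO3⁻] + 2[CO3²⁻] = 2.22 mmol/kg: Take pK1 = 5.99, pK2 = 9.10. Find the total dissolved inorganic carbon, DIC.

DIC = 2.10 mmol/kg

CA = [HCO3⁻] + 2[CO3²⁻] = (α₁ + 2α₂)·DIC
At pH 7.96: [H⁺]/K1 = 10^-1.97 = 0.010715, K2/[H⁺] = 10^-1.14 = 0.072444
α₁ = 1/(1 + 0.010715 + 0.072444) = 1/1.0832 = 0.9232; α₂ = α₁·K2/[H⁺] = 0.06688
α₁ + 2α₂ = 1.0570
DIC = CA / (α₁ + 2α₂) = 2.22 / 1.0570 = 2.10 mmol/kg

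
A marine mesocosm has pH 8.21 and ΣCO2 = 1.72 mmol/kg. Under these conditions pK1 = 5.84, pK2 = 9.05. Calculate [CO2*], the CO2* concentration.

α₀ = 1 / (1 + K1/[H⁺] + K1K2/[H⁺]²) = 1 / (1 + 10^+2.37 + 10^+1.53)
   = 1 / (1 + 234.42 + 33.884) = 1/269.31 = 0.003713
[CO2*] = α₀ × DIC = 0.003713 × 1.72 = 0.00639 mmol/kg = 6.39 μmol/kg

[CO2*] = 6.39 μmol/kg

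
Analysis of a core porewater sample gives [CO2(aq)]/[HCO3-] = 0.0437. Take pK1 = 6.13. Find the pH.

pH = 7.49

From K1 = [H⁺][HCO3-]/[CO2(aq)]:  pH = pK1 − log₁₀([CO2(aq)]/[HCO3-])
log₁₀(0.0437) = -1.360
pH = 6.13 − (-1.360) = 7.49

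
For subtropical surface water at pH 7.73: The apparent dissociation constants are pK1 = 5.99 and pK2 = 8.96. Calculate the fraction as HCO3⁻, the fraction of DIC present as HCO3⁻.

α₁ = 1 / (1 + [H⁺]/K1 + K2/[H⁺]) = 1 / (1 + 10^-1.74 + 10^-1.23)
   = 1 / (1 + 0.018197 + 0.058884) = 1/1.0771 = 0.9284

α₁ = 0.928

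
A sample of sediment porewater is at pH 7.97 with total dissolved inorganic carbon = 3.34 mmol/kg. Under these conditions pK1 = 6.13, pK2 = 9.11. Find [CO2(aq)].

α₀ = 1 / (1 + K1/[H⁺] + K1K2/[H⁺]²) = 1 / (1 + 10^+1.84 + 10^+0.70)
   = 1 / (1 + 69.183 + 5.0119) = 1/75.195 = 0.01330
[CO2*] = α₀ × DIC = 0.01330 × 3.34 = 0.0444 mmol/kg

[CO2*] = 0.0444 mmol/kg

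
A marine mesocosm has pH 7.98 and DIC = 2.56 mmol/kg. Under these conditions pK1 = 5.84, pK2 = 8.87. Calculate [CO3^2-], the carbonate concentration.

[CO3²⁻] = 0.290 mmol/kg

α₂ = 1 / (1 + [H⁺]/K2 + [H⁺]²/(K1K2)) = 1 / (1 + 10^+0.89 + 10^-1.25)
   = 1 / (1 + 7.7625 + 0.056234) = 1/8.8187 = 0.1134
[CO3²⁻] = α₂ × DIC = 0.1134 × 2.56 = 0.290 mmol/kg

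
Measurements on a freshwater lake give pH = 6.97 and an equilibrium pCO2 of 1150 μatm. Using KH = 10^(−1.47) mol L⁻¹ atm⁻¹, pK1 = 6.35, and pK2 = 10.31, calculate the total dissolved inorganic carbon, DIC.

DIC = 0.201 mmol/L

[CO2*] = KH · pCO2 = 10^(−1.47) × 1150×10^-6 = 3.897×10^-5 mol/L
α₀ = 1/(1 + K1/[H⁺] + K1K2/[H⁺]²) = 1/(1 + 10^+0.62 + 10^-2.72) = 0.1934
DIC = [CO2*]/α₀ = 3.897×10^-5 / 0.1934 = 0.201 mmol/L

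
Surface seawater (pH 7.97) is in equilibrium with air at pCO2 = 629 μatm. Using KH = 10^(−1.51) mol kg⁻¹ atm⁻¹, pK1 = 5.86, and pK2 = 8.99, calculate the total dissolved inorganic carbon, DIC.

DIC = 2.76 mmol/kg

[CO2*] = KH · pCO2 = 10^(−1.51) × 629×10^-6 = 1.944×10^-5 mol/kg
α₀ = 1/(1 + K1/[H⁺] + K1K2/[H⁺]²) = 1/(1 + 10^+2.11 + 10^+1.09) = 0.007036
DIC = [CO2*]/α₀ = 1.944×10^-5 / 0.007036 = 2.76 mmol/kg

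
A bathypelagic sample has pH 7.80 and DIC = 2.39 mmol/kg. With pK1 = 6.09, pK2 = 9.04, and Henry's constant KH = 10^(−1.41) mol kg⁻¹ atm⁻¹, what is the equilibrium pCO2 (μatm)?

α₀ = 1 / (1 + K1/[H⁺] + K1K2/[H⁺]²) = 1 / (1 + 10^+1.71 + 10^+0.47)
   = 1 / (1 + 51.286 + 2.9512) = 1/55.237 = 0.01810
[CO2*] = α₀ × DIC = 0.01810 × 2.39 = 0.04327 mmol/kg
pCO2 = [CO2*]/KH = 4.327×10^-5 / 3.890×10^-2 = 1110 μatm

pCO2 = 1110 μatm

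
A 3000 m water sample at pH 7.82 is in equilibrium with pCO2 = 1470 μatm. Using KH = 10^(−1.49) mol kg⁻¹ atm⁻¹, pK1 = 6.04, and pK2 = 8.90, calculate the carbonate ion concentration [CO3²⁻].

[CO3²⁻] = 0.238 mmol/kg

[CO2*] = KH · pCO2 = 10^(−1.49) × 1470×10^-6 = 4.757×10^-5 mol/kg
α₀ = 1/(1 + K1/[H⁺] + K1K2/[H⁺]²) = 1/(1 + 10^+1.78 + 10^+0.70) = 0.01509
DIC = [CO2*]/α₀ = 4.757×10^-5 / 0.01509 = 3.152 mmol/kg
[CO3²⁻] = α₂·DIC; α₂ = 0.07563, so [CO3²⁻] = 0.07563 × 3.152 = 0.238 mmol/kg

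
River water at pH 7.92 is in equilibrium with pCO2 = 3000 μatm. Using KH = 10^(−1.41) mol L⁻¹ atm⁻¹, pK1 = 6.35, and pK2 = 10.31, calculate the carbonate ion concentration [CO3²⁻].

[CO2*] = KH · pCO2 = 10^(−1.41) × 3000×10^-6 = 1.167×10^-4 mol/L
α₀ = 1/(1 + K1/[H⁺] + K1K2/[H⁺]²) = 1/(1 + 10^+1.57 + 10^-0.82) = 0.02611
DIC = [CO2*]/α₀ = 1.167×10^-4 / 0.02611 = 4.471 mmol/L
[CO3²⁻] = α₂·DIC; α₂ = 0.003951, so [CO3²⁻] = 0.003951 × 4.471 = 0.0177 mmol/L = 17.7 μmol/L

[CO3²⁻] = 17.7 μmol/L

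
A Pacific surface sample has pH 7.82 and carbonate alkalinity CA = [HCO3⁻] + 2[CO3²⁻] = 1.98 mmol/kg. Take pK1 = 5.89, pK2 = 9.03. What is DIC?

DIC = 1.89 mmol/kg

CA = [HCO3⁻] + 2[CO3²⁻] = (α₁ + 2α₂)·DIC
At pH 7.82: [H⁺]/K1 = 10^-1.93 = 0.011749, K2/[H⁺] = 10^-1.21 = 0.061660
α₁ = 1/(1 + 0.011749 + 0.061660) = 1/1.0734 = 0.9316; α₂ = α₁·K2/[H⁺] = 0.05744
α₁ + 2α₂ = 1.0465
DIC = CA / (α₁ + 2α₂) = 1.98 / 1.0465 = 1.89 mmol/kg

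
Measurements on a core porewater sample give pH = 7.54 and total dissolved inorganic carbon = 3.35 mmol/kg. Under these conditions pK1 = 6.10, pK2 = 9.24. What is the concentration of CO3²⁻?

α₂ = 1 / (1 + [H⁺]/K2 + [H⁺]²/(K1K2)) = 1 / (1 + 10^+1.70 + 10^+0.26)
   = 1 / (1 + 50.119 + 1.8197) = 1/52.938 = 0.01889
[CO3²⁻] = α₂ × DIC = 0.01889 × 3.35 = 0.0633 mmol/kg

[CO3²⁻] = 0.0633 mmol/kg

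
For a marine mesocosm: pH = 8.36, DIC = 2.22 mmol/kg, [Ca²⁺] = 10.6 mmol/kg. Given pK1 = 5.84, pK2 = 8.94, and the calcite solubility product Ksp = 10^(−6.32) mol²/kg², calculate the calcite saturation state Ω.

Ω = 10.2

α₂ = 1 / (1 + [H⁺]/K2 + [H⁺]²/(K1K2)) = 1 / (1 + 10^+0.58 + 10^-1.94)
   = 1 / (1 + 3.8019 + 0.011482) = 1/4.8134 = 0.2078
[CO3²⁻] = α₂ × DIC = 0.2078 × 2.22 = 0.4612 mmol/kg
Ksp = 10^(−6.32) = 4.786×10^-7
Ω = [Ca²⁺][CO3²⁻]/Ksp = (10.6×10^-3)(4.612×10^-4) / 4.786×10^-7 = 10.2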